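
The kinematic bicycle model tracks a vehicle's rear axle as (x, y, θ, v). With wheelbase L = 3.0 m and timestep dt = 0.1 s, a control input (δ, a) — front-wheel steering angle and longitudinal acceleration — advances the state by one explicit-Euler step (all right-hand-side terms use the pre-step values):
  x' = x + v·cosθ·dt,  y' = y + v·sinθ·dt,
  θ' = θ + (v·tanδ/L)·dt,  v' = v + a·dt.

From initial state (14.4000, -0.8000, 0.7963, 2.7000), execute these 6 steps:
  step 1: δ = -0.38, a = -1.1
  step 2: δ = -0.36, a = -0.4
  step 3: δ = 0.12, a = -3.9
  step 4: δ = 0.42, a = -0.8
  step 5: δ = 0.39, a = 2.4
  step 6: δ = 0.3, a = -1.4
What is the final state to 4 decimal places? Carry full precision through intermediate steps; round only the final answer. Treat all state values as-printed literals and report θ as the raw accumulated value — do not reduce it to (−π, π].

after step 1 (δ=-0.38, a=-1.1): (14.588826, -0.607011, 0.760353, 2.590000)
after step 2 (δ=-0.36, a=-0.4): (14.776496, -0.428514, 0.727857, 2.550000)
after step 3 (δ=0.12, a=-3.9): (14.966879, -0.258870, 0.738106, 2.160000)
after step 4 (δ=0.42, a=-0.8): (15.126664, -0.113526, 0.770259, 2.080000)
after step 5 (δ=0.39, a=2.4): (15.275952, 0.031308, 0.798759, 2.320000)
after step 6 (δ=0.3, a=-1.4): (15.437794, 0.197534, 0.822681, 2.180000)

(15.4378, 0.1975, 0.8227, 2.1800)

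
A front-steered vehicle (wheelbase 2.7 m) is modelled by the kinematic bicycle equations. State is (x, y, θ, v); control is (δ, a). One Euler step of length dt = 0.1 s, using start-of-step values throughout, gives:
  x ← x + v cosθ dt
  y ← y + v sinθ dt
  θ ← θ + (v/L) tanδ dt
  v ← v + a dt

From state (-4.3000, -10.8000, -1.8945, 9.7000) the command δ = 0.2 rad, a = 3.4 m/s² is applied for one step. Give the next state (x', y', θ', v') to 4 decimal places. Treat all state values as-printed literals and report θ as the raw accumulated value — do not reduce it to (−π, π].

(-4.6085, -11.7196, -1.8217, 10.0400)

x' = -4.3000 + 9.7000·cos(-1.8945)·0.1 = -4.6085
y' = -10.8000 + 9.7000·sin(-1.8945)·0.1 = -11.7196
θ' = -1.8945 + (9.7000/2.7)·tan(0.2)·0.1 = -1.8217
v' = 9.7000 + 3.4000·0.1 = 10.0400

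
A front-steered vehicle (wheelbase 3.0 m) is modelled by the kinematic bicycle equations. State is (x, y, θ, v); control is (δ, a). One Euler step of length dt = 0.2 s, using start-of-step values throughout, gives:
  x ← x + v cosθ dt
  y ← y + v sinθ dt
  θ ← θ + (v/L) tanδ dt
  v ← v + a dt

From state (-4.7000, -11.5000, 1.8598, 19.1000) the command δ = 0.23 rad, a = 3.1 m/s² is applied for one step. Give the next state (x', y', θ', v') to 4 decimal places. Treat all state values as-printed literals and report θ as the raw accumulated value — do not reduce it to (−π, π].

x' = -4.7000 + 19.1000·cos(1.8598)·0.2 = -5.7887
y' = -11.5000 + 19.1000·sin(1.8598)·0.2 = -7.8384
θ' = 1.8598 + (19.1000/3.0)·tan(0.23)·0.2 = 2.1579
v' = 19.1000 + 3.1000·0.2 = 19.7200

(-5.7887, -7.8384, 2.1579, 19.7200)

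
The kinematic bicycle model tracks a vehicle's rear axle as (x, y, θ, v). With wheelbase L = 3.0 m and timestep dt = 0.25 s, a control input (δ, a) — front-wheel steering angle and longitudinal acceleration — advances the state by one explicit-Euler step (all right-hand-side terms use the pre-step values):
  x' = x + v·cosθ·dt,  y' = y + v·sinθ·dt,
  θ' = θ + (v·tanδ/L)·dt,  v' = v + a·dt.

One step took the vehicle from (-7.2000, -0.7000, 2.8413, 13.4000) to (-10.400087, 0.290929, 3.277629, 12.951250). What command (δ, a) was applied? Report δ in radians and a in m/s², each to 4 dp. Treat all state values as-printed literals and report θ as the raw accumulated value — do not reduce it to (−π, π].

a = (v'−v)/dt = (-0.448750)/0.25 = -1.7950
Δθ = θ'−θ = 0.436329;  (v·dt/L) = 13.4000·0.25/3.0 = 1.116667
tan δ = Δθ·L/(v·dt) = 0.390742  →  δ = 0.3725

δ = 0.3725, a = -1.7950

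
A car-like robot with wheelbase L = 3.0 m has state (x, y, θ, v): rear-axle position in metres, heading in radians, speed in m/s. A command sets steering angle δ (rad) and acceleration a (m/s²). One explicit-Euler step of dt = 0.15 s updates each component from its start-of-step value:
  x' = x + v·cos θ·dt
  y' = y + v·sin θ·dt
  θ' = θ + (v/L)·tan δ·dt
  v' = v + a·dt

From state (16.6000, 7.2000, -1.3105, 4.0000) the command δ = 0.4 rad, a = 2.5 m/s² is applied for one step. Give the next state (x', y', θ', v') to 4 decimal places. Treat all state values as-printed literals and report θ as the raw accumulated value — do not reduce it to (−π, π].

(16.7544, 6.6202, -1.2259, 4.3750)

x' = 16.6000 + 4.0000·cos(-1.3105)·0.15 = 16.7544
y' = 7.2000 + 4.0000·sin(-1.3105)·0.15 = 6.6202
θ' = -1.3105 + (4.0000/3.0)·tan(0.4)·0.15 = -1.2259
v' = 4.0000 + 2.5000·0.15 = 4.3750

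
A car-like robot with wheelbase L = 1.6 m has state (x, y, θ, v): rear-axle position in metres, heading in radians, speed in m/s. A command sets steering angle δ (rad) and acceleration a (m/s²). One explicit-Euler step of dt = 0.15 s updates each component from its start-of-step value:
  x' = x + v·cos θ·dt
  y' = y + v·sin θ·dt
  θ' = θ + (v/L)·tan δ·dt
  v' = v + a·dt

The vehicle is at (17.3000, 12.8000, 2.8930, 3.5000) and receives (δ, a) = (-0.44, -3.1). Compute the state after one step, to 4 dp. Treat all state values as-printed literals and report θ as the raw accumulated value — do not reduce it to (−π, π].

x' = 17.3000 + 3.5000·cos(2.8930)·0.15 = 16.7911
y' = 12.8000 + 3.5000·sin(2.8930)·0.15 = 12.9292
θ' = 2.8930 + (3.5000/1.6)·tan(-0.44)·0.15 = 2.7385
v' = 3.5000 − 3.1000·0.15 = 3.0350

(16.7911, 12.9292, 2.7385, 3.0350)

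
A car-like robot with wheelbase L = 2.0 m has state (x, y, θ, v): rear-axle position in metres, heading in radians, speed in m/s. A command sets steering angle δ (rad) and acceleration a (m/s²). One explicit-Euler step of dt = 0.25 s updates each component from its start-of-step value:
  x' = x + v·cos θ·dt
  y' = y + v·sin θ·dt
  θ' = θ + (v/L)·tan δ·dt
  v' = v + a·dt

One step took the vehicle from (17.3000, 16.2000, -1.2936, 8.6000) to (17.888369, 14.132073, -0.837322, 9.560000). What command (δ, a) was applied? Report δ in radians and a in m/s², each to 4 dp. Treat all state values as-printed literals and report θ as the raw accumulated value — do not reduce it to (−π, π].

δ = 0.4014, a = 3.8400

a = (v'−v)/dt = (0.960000)/0.25 = 3.8400
Δθ = θ'−θ = 0.456278;  (v·dt/L) = 8.6000·0.25/2.0 = 1.075000
tan δ = Δθ·L/(v·dt) = 0.424445  →  δ = 0.4014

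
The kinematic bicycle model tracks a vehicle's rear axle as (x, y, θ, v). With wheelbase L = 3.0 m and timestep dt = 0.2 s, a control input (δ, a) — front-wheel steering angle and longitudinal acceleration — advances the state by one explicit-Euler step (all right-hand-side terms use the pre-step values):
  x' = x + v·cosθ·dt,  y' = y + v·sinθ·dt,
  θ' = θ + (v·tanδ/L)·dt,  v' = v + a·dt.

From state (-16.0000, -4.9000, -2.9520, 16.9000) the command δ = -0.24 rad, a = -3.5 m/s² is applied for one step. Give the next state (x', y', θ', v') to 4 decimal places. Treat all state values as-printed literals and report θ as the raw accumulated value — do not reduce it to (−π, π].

x' = -16.0000 + 16.9000·cos(-2.9520)·0.2 = -19.3194
y' = -4.9000 + 16.9000·sin(-2.9520)·0.2 = -5.5370
θ' = -2.9520 + (16.9000/3.0)·tan(-0.24)·0.2 = -3.2277
v' = 16.9000 − 3.5000·0.2 = 16.2000

(-19.3194, -5.5370, -3.2277, 16.2000)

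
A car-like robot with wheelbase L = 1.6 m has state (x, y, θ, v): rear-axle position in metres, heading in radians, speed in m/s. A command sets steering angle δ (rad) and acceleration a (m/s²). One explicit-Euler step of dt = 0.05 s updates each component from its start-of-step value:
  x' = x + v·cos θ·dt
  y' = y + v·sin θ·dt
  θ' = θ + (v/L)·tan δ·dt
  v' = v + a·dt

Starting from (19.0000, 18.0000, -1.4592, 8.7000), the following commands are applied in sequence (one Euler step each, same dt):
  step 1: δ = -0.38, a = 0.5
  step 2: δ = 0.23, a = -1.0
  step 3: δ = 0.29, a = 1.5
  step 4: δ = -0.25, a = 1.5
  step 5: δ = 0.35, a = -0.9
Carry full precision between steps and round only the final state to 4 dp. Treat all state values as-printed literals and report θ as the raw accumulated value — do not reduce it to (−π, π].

(19.1775, 15.8260, -1.3922, 8.7800)

after step 1 (δ=-0.38, a=0.5): (19.048444, 17.567706, -1.567790, 8.725000)
after step 2 (δ=0.23, a=-1.0): (19.049755, 17.131458, -1.503950, 8.675000)
after step 3 (δ=0.29, a=1.5): (19.078728, 16.698677, -1.423052, 8.750000)
after step 4 (δ=-0.25, a=1.5): (19.143132, 16.265943, -1.492872, 8.825000)
after step 5 (δ=0.35, a=-0.9): (19.177481, 15.826032, -1.392204, 8.780000)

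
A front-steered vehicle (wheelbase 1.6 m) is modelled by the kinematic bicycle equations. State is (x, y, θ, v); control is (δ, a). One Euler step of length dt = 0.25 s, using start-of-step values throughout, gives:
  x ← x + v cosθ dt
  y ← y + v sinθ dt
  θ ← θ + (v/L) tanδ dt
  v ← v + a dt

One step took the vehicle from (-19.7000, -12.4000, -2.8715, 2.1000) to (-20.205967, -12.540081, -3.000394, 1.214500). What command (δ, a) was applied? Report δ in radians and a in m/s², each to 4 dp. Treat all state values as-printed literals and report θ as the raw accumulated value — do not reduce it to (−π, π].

a = (v'−v)/dt = (-0.885500)/0.25 = -3.5420
Δθ = θ'−θ = -0.128894;  (v·dt/L) = 2.1000·0.25/1.6 = 0.328125
tan δ = Δθ·L/(v·dt) = -0.392820  →  δ = -0.3743

δ = -0.3743, a = -3.5420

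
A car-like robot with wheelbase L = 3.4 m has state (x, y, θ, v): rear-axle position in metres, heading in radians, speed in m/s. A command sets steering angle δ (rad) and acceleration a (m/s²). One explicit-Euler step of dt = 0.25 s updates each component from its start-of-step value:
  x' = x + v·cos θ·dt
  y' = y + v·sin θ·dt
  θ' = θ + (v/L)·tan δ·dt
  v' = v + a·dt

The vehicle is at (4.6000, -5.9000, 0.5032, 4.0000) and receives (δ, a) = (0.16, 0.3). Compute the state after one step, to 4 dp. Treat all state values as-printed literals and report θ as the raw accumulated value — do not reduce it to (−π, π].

x' = 4.6000 + 4.0000·cos(0.5032)·0.25 = 5.4760
y' = -5.9000 + 4.0000·sin(0.5032)·0.25 = -5.4178
θ' = 0.5032 + (4.0000/3.4)·tan(0.16)·0.25 = 0.5507
v' = 4.0000 + 0.3000·0.25 = 4.0750

(5.4760, -5.4178, 0.5507, 4.0750)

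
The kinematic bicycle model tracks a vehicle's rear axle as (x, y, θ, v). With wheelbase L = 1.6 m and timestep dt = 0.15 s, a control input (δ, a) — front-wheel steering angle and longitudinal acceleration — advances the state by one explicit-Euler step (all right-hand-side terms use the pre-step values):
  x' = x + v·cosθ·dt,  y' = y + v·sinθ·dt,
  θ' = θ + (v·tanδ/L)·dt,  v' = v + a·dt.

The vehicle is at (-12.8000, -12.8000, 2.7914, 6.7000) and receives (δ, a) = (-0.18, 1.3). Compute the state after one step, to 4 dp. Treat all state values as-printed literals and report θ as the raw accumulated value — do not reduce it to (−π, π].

x' = -12.8000 + 6.7000·cos(2.7914)·0.15 = -13.7440
y' = -12.8000 + 6.7000·sin(2.7914)·0.15 = -12.4552
θ' = 2.7914 + (6.7000/1.6)·tan(-0.18)·0.15 = 2.6771
v' = 6.7000 + 1.3000·0.15 = 6.8950

(-13.7440, -12.4552, 2.6771, 6.8950)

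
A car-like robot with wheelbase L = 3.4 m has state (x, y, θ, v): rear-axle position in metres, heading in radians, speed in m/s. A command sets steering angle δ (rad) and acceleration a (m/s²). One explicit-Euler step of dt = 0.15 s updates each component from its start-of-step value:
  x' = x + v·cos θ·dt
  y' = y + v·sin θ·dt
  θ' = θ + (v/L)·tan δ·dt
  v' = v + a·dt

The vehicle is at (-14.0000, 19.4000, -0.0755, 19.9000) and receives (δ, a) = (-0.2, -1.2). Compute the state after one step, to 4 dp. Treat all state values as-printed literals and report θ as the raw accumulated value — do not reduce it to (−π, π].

(-11.0235, 19.1748, -0.2535, 19.7200)

x' = -14.0000 + 19.9000·cos(-0.0755)·0.15 = -11.0235
y' = 19.4000 + 19.9000·sin(-0.0755)·0.15 = 19.1748
θ' = -0.0755 + (19.9000/3.4)·tan(-0.2)·0.15 = -0.2535
v' = 19.9000 − 1.2000·0.15 = 19.7200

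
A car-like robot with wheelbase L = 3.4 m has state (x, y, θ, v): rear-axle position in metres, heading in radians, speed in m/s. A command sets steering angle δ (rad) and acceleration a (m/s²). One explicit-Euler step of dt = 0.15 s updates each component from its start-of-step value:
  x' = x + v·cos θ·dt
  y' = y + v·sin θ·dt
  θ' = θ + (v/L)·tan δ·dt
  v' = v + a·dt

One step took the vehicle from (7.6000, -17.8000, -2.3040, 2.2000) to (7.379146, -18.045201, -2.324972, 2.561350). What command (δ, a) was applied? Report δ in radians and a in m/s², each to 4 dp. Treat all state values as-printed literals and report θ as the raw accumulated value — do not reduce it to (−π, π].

a = (v'−v)/dt = (0.361350)/0.15 = 2.4090
Δθ = θ'−θ = -0.020972;  (v·dt/L) = 2.2000·0.15/3.4 = 0.097059
tan δ = Δθ·L/(v·dt) = -0.216075  →  δ = -0.2128

δ = -0.2128, a = 2.4090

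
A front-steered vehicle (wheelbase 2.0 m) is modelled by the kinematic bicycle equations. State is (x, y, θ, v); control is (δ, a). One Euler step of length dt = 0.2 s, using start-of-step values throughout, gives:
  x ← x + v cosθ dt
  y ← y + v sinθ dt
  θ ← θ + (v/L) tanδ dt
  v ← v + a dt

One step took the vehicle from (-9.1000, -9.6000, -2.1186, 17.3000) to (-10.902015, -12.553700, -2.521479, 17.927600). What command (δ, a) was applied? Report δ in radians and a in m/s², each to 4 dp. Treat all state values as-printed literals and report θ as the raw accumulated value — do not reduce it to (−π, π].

a = (v'−v)/dt = (0.627600)/0.2 = 3.1380
Δθ = θ'−θ = -0.402879;  (v·dt/L) = 17.3000·0.2/2.0 = 1.730000
tan δ = Δθ·L/(v·dt) = -0.232878  →  δ = -0.2288

δ = -0.2288, a = 3.1380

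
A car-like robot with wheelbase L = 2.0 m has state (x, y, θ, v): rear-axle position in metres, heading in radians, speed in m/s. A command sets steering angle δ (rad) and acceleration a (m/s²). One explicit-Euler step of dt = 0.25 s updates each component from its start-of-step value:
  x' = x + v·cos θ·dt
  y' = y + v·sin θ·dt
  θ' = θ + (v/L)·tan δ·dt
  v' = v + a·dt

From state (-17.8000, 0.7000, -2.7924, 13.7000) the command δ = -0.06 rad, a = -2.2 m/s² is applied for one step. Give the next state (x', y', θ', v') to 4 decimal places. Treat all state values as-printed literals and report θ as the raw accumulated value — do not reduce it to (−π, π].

(-21.0183, -0.4718, -2.8953, 13.1500)

x' = -17.8000 + 13.7000·cos(-2.7924)·0.25 = -21.0183
y' = 0.7000 + 13.7000·sin(-2.7924)·0.25 = -0.4718
θ' = -2.7924 + (13.7000/2.0)·tan(-0.06)·0.25 = -2.8953
v' = 13.7000 − 2.2000·0.25 = 13.1500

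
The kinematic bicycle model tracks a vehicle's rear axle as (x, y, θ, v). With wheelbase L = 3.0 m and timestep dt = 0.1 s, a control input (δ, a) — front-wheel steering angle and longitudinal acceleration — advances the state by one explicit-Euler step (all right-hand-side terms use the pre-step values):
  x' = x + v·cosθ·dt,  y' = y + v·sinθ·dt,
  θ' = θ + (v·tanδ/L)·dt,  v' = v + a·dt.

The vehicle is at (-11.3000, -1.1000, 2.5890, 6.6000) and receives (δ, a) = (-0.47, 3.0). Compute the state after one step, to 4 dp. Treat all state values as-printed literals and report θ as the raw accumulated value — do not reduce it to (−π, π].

(-11.8618, -0.7536, 2.4772, 6.9000)

x' = -11.3000 + 6.6000·cos(2.5890)·0.1 = -11.8618
y' = -1.1000 + 6.6000·sin(2.5890)·0.1 = -0.7536
θ' = 2.5890 + (6.6000/3.0)·tan(-0.47)·0.1 = 2.4772
v' = 6.6000 + 3.0000·0.1 = 6.9000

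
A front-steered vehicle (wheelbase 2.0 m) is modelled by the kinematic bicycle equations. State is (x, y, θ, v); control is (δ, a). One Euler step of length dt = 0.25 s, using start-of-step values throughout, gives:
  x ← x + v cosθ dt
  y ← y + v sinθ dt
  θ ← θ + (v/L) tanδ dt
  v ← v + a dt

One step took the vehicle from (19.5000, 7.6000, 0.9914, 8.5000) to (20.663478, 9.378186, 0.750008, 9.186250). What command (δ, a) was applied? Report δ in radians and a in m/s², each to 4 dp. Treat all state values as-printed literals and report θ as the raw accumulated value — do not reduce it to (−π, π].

a = (v'−v)/dt = (0.686250)/0.25 = 2.7450
Δθ = θ'−θ = -0.241392;  (v·dt/L) = 8.5000·0.25/2.0 = 1.062500
tan δ = Δθ·L/(v·dt) = -0.227192  →  δ = -0.2234

δ = -0.2234, a = 2.7450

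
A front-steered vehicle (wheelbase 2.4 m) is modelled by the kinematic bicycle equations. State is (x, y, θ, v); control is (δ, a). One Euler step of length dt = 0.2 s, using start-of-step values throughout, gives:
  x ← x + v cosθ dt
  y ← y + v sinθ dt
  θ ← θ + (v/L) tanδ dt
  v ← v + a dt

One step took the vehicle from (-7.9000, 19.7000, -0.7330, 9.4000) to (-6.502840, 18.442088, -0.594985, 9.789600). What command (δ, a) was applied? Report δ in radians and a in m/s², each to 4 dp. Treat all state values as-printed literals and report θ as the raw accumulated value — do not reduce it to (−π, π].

δ = 0.1744, a = 1.9480

a = (v'−v)/dt = (0.389600)/0.2 = 1.9480
Δθ = θ'−θ = 0.138015;  (v·dt/L) = 9.4000·0.2/2.4 = 0.783333
tan δ = Δθ·L/(v·dt) = 0.176189  →  δ = 0.1744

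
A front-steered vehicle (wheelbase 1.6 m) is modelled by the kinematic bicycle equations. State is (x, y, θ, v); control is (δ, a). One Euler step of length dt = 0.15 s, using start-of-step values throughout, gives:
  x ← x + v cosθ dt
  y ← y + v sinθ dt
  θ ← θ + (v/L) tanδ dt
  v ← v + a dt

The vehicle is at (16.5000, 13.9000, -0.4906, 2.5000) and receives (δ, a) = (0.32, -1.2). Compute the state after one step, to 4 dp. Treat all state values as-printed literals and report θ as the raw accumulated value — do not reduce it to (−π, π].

(16.8308, 13.7233, -0.4129, 2.3200)

x' = 16.5000 + 2.5000·cos(-0.4906)·0.15 = 16.8308
y' = 13.9000 + 2.5000·sin(-0.4906)·0.15 = 13.7233
θ' = -0.4906 + (2.5000/1.6)·tan(0.32)·0.15 = -0.4129
v' = 2.5000 − 1.2000·0.15 = 2.3200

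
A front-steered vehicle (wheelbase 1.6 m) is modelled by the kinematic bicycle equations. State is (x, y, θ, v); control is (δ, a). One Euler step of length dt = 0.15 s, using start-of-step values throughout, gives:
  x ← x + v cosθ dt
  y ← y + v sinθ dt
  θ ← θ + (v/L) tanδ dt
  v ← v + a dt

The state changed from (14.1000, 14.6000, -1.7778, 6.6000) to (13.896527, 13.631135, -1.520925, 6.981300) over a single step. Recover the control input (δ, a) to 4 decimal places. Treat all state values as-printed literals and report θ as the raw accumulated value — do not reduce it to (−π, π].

a = (v'−v)/dt = (0.381300)/0.15 = 2.5420
Δθ = θ'−θ = 0.256875;  (v·dt/L) = 6.6000·0.15/1.6 = 0.618750
tan δ = Δθ·L/(v·dt) = 0.415152  →  δ = 0.3935

δ = 0.3935, a = 2.5420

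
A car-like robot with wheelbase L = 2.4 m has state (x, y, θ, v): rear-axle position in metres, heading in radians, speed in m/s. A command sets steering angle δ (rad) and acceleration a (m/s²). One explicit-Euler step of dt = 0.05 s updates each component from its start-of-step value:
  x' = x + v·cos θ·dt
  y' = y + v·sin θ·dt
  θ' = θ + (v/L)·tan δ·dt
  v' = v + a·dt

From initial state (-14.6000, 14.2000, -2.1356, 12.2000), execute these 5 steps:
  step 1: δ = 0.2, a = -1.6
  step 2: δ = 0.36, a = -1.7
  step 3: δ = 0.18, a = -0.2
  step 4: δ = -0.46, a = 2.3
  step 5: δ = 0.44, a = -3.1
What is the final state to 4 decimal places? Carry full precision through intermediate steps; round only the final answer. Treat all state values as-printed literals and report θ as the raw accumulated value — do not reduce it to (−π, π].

after step 1 (δ=0.2, a=-1.6): (-14.926502, 13.684737, -2.084078, 12.120000)
after step 2 (δ=0.36, a=-1.7): (-15.224072, 13.156827, -1.989036, 12.035000)
after step 3 (δ=0.18, a=-0.2): (-15.468474, 12.606945, -1.943411, 12.025000)
after step 4 (δ=-0.46, a=2.3): (-15.687360, 12.046954, -2.067531, 12.140000)
after step 5 (δ=0.44, a=-3.1): (-15.976631, 11.513314, -1.948463, 11.985000)

(-15.9766, 11.5133, -1.9485, 11.9850)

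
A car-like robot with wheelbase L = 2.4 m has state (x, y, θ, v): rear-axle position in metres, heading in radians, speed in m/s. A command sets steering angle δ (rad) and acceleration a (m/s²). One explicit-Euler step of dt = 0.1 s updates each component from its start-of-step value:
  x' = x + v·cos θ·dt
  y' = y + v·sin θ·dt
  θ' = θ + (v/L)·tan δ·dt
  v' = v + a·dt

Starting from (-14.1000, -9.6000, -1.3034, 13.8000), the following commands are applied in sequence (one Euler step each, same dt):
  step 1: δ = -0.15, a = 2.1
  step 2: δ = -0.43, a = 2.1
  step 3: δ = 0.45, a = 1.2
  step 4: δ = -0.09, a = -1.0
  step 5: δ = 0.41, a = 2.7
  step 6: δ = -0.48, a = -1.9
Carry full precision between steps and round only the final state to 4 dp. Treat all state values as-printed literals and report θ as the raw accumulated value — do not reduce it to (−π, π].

after step 1 (δ=-0.15, a=2.1): (-13.735375, -10.930958, -1.390303, 14.010000)
after step 2 (δ=-0.43, a=2.1): (-13.483874, -12.309199, -1.658023, 14.220000)
after step 3 (δ=0.45, a=1.2): (-13.607753, -13.725793, -1.371813, 14.340000)
after step 4 (δ=-0.09, a=-1.0): (-13.324289, -15.131497, -1.425733, 14.240000)
after step 5 (δ=0.41, a=2.7): (-13.118443, -16.540540, -1.167852, 14.510000)
after step 6 (δ=-0.48, a=-1.9): (-12.549465, -17.875330, -1.482605, 14.320000)

(-12.5495, -17.8753, -1.4826, 14.3200)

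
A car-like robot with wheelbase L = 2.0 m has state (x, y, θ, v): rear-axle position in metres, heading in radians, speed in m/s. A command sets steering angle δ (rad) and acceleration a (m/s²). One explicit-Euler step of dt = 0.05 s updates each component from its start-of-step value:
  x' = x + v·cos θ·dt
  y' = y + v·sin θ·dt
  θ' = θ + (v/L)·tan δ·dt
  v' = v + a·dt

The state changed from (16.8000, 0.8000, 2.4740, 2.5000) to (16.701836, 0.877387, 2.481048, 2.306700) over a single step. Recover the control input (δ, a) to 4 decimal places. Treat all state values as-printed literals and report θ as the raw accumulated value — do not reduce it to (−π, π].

a = (v'−v)/dt = (-0.193300)/0.05 = -3.8660
Δθ = θ'−θ = 0.007048;  (v·dt/L) = 2.5000·0.05/2.0 = 0.062500
tan δ = Δθ·L/(v·dt) = 0.112768  →  δ = 0.1123

δ = 0.1123, a = -3.8660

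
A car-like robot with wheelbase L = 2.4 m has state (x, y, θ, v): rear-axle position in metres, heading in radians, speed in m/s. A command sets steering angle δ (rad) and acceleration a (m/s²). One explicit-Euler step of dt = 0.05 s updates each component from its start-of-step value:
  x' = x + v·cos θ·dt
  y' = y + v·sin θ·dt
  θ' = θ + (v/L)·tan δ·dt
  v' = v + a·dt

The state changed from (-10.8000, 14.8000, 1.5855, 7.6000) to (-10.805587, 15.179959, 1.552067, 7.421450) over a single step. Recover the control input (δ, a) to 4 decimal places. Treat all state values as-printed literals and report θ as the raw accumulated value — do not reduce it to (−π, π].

δ = -0.2081, a = -3.5710

a = (v'−v)/dt = (-0.178550)/0.05 = -3.5710
Δθ = θ'−θ = -0.033433;  (v·dt/L) = 7.6000·0.05/2.4 = 0.158333
tan δ = Δθ·L/(v·dt) = -0.211156  →  δ = -0.2081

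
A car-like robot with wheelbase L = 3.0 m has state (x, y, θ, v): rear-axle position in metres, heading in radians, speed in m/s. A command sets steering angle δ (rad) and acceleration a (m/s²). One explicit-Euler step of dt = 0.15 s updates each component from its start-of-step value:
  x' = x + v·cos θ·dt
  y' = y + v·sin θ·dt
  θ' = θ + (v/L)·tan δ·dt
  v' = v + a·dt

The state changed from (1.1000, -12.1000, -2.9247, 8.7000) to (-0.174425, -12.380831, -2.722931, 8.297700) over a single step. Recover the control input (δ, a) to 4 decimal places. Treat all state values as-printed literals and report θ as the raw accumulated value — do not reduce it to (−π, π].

δ = 0.4343, a = -2.6820

a = (v'−v)/dt = (-0.402300)/0.15 = -2.6820
Δθ = θ'−θ = 0.201769;  (v·dt/L) = 8.7000·0.15/3.0 = 0.435000
tan δ = Δθ·L/(v·dt) = 0.463837  →  δ = 0.4343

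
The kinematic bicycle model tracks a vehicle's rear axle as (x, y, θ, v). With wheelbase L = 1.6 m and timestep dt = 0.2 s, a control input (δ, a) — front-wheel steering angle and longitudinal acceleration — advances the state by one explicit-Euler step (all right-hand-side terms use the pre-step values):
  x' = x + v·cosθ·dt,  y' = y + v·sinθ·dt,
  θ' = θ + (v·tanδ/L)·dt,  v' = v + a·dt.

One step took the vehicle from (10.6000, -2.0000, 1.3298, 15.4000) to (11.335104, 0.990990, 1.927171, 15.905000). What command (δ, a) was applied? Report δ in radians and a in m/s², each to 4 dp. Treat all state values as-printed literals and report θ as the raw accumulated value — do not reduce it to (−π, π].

a = (v'−v)/dt = (0.505000)/0.2 = 2.5250
Δθ = θ'−θ = 0.597371;  (v·dt/L) = 15.4000·0.2/1.6 = 1.925000
tan δ = Δθ·L/(v·dt) = 0.310323  →  δ = 0.3009

δ = 0.3009, a = 2.5250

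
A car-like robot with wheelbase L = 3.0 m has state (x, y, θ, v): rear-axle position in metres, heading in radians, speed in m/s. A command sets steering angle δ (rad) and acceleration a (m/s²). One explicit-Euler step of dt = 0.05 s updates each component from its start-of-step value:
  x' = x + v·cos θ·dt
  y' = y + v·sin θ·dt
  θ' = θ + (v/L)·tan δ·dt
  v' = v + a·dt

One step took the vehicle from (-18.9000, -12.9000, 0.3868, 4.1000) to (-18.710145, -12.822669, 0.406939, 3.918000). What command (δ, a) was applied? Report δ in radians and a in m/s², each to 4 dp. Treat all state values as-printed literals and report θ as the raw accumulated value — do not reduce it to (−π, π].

a = (v'−v)/dt = (-0.182000)/0.05 = -3.6400
Δθ = θ'−θ = 0.020139;  (v·dt/L) = 4.1000·0.05/3.0 = 0.068333
tan δ = Δθ·L/(v·dt) = 0.294717  →  δ = 0.2866

δ = 0.2866, a = -3.6400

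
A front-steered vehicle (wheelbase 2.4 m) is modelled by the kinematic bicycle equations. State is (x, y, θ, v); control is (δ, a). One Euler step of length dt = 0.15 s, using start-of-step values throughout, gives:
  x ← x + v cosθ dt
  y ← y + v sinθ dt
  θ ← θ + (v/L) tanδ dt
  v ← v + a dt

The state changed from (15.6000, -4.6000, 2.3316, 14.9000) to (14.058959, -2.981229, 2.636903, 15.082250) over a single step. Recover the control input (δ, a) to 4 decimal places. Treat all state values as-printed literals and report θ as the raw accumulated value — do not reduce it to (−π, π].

δ = 0.3168, a = 1.2150

a = (v'−v)/dt = (0.182250)/0.15 = 1.2150
Δθ = θ'−θ = 0.305303;  (v·dt/L) = 14.9000·0.15/2.4 = 0.931250
tan δ = Δθ·L/(v·dt) = 0.327842  →  δ = 0.3168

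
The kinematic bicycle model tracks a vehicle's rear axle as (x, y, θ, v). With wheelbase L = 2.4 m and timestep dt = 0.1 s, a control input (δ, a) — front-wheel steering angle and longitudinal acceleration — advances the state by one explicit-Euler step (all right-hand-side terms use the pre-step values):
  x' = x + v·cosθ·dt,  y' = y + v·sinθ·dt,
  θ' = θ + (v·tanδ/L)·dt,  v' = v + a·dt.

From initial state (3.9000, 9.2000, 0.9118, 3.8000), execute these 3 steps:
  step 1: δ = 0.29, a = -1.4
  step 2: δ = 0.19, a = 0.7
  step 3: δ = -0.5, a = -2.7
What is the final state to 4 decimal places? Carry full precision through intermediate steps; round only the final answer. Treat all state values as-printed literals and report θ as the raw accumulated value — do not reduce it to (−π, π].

after step 1 (δ=0.29, a=-1.4): (4.132683, 9.500431, 0.959049, 3.660000)
after step 2 (δ=0.19, a=0.7): (4.342876, 9.800055, 0.988377, 3.730000)
after step 3 (δ=-0.5, a=-2.7): (4.548043, 10.111560, 0.903473, 3.460000)

(4.5480, 10.1116, 0.9035, 3.4600)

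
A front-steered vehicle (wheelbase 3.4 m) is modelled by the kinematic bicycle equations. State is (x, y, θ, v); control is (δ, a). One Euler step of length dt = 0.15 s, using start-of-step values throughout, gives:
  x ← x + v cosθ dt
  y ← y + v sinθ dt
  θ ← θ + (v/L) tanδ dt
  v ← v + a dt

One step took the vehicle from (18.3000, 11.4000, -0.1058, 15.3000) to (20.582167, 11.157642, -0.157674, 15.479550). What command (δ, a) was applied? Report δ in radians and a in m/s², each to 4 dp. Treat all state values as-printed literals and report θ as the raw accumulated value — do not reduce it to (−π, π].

a = (v'−v)/dt = (0.179550)/0.15 = 1.1970
Δθ = θ'−θ = -0.051874;  (v·dt/L) = 15.3000·0.15/3.4 = 0.675000
tan δ = Δθ·L/(v·dt) = -0.076850  →  δ = -0.0767

δ = -0.0767, a = 1.1970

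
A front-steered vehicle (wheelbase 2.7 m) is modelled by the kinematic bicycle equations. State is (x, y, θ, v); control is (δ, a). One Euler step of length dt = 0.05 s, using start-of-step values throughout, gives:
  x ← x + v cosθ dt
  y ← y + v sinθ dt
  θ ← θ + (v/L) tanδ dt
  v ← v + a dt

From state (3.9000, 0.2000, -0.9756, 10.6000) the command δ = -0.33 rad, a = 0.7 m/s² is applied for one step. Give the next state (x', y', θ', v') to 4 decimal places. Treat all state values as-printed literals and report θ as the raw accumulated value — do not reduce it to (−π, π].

x' = 3.9000 + 10.6000·cos(-0.9756)·0.05 = 4.1972
y' = 0.2000 + 10.6000·sin(-0.9756)·0.05 = -0.2389
θ' = -0.9756 + (10.6000/2.7)·tan(-0.33)·0.05 = -1.0428
v' = 10.6000 + 0.7000·0.05 = 10.6350

(4.1972, -0.2389, -1.0428, 10.6350)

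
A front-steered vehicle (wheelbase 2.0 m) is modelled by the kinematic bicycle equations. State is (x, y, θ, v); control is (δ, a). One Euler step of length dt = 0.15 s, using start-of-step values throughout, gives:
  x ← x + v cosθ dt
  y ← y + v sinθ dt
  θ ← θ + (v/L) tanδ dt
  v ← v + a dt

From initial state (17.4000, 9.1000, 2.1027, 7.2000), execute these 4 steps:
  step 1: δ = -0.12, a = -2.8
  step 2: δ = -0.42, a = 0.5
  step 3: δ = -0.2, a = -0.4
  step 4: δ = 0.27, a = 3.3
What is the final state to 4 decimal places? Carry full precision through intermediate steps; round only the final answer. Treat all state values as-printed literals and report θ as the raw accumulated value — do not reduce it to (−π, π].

(16.0128, 12.9477, 1.8473, 7.2900)

after step 1 (δ=-0.12, a=-2.8): (16.852251, 10.030791, 2.037587, 6.780000)
after step 2 (δ=-0.42, a=0.5): (16.394578, 10.938989, 1.810505, 6.855000)
after step 3 (δ=-0.2, a=-0.4): (16.150451, 11.937838, 1.706287, 6.795000)
after step 4 (δ=0.27, a=3.3): (16.012775, 12.947747, 1.847330, 7.290000)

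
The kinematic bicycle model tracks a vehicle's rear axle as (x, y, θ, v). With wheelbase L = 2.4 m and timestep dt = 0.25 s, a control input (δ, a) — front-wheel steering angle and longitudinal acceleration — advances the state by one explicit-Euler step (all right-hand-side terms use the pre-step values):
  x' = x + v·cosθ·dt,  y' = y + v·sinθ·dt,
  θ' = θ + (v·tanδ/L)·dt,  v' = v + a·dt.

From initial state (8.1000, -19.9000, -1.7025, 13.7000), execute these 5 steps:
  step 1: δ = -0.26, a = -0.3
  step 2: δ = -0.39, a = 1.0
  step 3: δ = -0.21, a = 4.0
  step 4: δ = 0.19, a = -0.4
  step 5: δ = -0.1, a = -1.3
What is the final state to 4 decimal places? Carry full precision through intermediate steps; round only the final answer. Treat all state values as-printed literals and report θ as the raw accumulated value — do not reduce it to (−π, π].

after step 1 (δ=-0.26, a=-0.3): (7.650218, -23.295338, -2.082135, 13.625000)
after step 2 (δ=-0.39, a=1.0): (5.983386, -26.265896, -2.665533, 13.875000)
after step 3 (δ=-0.21, a=4.0): (2.900335, -27.855556, -2.973591, 14.875000)
after step 4 (δ=0.19, a=-0.4): (-0.766058, -28.477379, -2.675595, 14.775000)
after step 5 (δ=-0.1, a=-1.3): (-4.065958, -30.137033, -2.830016, 14.450000)

(-4.0660, -30.1370, -2.8300, 14.4500)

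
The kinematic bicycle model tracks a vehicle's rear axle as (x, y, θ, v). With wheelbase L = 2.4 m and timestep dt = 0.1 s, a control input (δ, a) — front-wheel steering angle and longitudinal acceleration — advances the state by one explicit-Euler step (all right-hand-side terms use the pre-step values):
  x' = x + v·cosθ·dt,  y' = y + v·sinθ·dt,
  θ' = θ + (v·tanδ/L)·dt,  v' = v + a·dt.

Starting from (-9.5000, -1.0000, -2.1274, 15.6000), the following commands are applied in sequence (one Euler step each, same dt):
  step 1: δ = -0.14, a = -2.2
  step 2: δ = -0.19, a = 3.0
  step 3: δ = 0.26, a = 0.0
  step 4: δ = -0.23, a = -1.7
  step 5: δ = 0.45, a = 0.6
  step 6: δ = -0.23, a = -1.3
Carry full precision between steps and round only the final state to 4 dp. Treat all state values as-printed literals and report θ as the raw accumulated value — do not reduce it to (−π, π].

after step 1 (δ=-0.14, a=-2.2): (-10.324157, -2.324525, -2.218999, 15.380000)
after step 2 (δ=-0.19, a=3.0): (-11.252732, -3.550572, -2.342244, 15.680000)
after step 3 (δ=0.26, a=0.0): (-12.345900, -4.674675, -2.168443, 15.680000)
after step 4 (δ=-0.23, a=-1.7): (-13.228212, -5.970880, -2.321417, 15.510000)
after step 5 (δ=0.45, a=0.6): (-14.286138, -7.105073, -2.009243, 15.570000)
after step 6 (δ=-0.23, a=-1.3): (-14.947137, -8.514800, -2.161143, 15.440000)

(-14.9471, -8.5148, -2.1611, 15.4400)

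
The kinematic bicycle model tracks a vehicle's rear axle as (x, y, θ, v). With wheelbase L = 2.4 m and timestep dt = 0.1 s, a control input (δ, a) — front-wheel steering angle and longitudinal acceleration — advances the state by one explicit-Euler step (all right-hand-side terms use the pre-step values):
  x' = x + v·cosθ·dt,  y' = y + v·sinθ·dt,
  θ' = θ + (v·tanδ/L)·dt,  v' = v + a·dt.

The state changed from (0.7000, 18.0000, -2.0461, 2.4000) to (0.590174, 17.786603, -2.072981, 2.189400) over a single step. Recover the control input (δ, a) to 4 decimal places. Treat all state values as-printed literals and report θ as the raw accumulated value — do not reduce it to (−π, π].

δ = -0.2626, a = -2.1060

a = (v'−v)/dt = (-0.210600)/0.1 = -2.1060
Δθ = θ'−θ = -0.026881;  (v·dt/L) = 2.4000·0.1/2.4 = 0.100000
tan δ = Δθ·L/(v·dt) = -0.268810  →  δ = -0.2626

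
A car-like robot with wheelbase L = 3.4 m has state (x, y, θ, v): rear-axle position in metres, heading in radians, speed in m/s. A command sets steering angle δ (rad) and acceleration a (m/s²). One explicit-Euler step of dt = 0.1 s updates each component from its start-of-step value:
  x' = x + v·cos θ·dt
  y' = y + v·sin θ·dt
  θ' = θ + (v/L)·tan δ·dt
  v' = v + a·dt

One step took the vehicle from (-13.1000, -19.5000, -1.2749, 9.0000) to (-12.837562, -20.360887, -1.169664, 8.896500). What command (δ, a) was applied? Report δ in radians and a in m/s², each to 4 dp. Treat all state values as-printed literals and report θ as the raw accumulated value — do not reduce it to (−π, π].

δ = 0.3784, a = -1.0350

a = (v'−v)/dt = (-0.103500)/0.1 = -1.0350
Δθ = θ'−θ = 0.105236;  (v·dt/L) = 9.0000·0.1/3.4 = 0.264706
tan δ = Δθ·L/(v·dt) = 0.397558  →  δ = 0.3784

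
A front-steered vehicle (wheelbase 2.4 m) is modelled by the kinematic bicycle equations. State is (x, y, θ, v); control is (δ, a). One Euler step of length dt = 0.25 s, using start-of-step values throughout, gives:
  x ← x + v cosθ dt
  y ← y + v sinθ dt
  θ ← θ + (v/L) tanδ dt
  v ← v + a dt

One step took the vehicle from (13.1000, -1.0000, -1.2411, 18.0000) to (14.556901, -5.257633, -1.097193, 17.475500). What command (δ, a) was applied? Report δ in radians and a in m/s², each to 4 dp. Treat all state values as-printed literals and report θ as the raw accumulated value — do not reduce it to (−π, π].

a = (v'−v)/dt = (-0.524500)/0.25 = -2.0980
Δθ = θ'−θ = 0.143907;  (v·dt/L) = 18.0000·0.25/2.4 = 1.875000
tan δ = Δθ·L/(v·dt) = 0.076750  →  δ = 0.0766

δ = 0.0766, a = -2.0980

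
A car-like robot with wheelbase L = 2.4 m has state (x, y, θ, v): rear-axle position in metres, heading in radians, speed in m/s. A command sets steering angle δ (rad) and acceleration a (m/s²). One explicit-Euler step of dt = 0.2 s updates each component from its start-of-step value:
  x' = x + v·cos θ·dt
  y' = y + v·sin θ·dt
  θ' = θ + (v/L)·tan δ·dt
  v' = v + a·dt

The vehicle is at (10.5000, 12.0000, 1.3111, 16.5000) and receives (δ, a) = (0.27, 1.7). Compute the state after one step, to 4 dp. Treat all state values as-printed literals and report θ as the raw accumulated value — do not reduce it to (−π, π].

(11.3474, 15.1893, 1.6916, 16.8400)

x' = 10.5000 + 16.5000·cos(1.3111)·0.2 = 11.3474
y' = 12.0000 + 16.5000·sin(1.3111)·0.2 = 15.1893
θ' = 1.3111 + (16.5000/2.4)·tan(0.27)·0.2 = 1.6916
v' = 16.5000 + 1.7000·0.2 = 16.8400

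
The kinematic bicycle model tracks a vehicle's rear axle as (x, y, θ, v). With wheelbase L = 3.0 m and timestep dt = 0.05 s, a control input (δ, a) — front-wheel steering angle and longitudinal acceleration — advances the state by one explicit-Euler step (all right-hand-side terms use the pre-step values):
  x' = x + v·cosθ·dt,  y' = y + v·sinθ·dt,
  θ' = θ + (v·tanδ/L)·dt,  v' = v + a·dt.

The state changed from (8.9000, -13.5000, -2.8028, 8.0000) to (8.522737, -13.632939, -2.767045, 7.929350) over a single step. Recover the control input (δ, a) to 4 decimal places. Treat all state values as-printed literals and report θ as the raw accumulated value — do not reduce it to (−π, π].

δ = 0.2620, a = -1.4130

a = (v'−v)/dt = (-0.070650)/0.05 = -1.4130
Δθ = θ'−θ = 0.035755;  (v·dt/L) = 8.0000·0.05/3.0 = 0.133333
tan δ = Δθ·L/(v·dt) = 0.268162  →  δ = 0.2620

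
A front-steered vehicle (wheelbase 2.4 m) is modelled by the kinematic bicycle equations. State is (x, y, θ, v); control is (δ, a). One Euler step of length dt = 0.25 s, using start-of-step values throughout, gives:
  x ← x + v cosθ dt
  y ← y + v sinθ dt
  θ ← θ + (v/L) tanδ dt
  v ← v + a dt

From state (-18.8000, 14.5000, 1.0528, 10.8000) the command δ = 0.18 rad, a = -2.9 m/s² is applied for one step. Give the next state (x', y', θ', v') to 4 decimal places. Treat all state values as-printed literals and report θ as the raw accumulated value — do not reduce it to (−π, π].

(-17.4631, 16.8458, 1.2575, 10.0750)

x' = -18.8000 + 10.8000·cos(1.0528)·0.25 = -17.4631
y' = 14.5000 + 10.8000·sin(1.0528)·0.25 = 16.8458
θ' = 1.0528 + (10.8000/2.4)·tan(0.18)·0.25 = 1.2575
v' = 10.8000 − 2.9000·0.25 = 10.0750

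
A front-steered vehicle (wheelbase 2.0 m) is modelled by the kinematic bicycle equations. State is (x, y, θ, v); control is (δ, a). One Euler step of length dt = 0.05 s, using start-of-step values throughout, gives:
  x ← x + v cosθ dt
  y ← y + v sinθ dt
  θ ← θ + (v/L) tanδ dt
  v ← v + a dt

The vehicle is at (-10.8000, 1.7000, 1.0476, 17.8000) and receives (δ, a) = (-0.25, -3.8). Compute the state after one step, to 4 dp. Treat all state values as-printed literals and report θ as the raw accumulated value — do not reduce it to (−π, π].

x' = -10.8000 + 17.8000·cos(1.0476)·0.05 = -10.3553
y' = 1.7000 + 17.8000·sin(1.0476)·0.05 = 2.4709
θ' = 1.0476 + (17.8000/2.0)·tan(-0.25)·0.05 = 0.9340
v' = 17.8000 − 3.8000·0.05 = 17.6100

(-10.3553, 2.4709, 0.9340, 17.6100)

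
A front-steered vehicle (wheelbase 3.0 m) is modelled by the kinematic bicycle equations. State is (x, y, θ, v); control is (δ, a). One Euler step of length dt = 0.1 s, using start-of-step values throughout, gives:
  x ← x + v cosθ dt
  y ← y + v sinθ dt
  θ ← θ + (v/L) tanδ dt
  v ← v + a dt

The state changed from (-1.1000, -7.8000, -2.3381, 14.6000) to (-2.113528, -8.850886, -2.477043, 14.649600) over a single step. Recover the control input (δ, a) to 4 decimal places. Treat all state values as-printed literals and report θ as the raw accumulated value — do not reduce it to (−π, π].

a = (v'−v)/dt = (0.049600)/0.1 = 0.4960
Δθ = θ'−θ = -0.138943;  (v·dt/L) = 14.6000·0.1/3.0 = 0.486667
tan δ = Δθ·L/(v·dt) = -0.285499  →  δ = -0.2781

δ = -0.2781, a = 0.4960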